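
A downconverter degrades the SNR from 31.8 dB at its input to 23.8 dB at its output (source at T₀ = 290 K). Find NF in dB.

8.0 dB

NF (dB) = SNR_in(dB) − SNR_out(dB) when the source is at T₀
NF = 31.8 − 23.8 = 8.0 dB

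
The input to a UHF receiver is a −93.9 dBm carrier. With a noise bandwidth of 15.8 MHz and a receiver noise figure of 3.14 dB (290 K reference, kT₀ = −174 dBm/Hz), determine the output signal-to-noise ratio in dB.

Noise floor: N = −174 + 10 log₁₀(B) + NF
10 log₁₀(1.58×10⁷) = 71.99 dB
N = −174 + 71.99 + 3.14 = −98.87 dBm
SNR = P_sig − N = −93.9 − (−98.87) = 4.97 dB → 5.0 dB

5.0 dB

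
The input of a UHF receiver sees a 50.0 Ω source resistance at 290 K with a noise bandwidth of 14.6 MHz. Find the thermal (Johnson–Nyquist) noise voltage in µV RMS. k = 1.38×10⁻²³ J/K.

V_n = √(4kTRB)
4kTRB = 4 × 1.38×10⁻²³ × 290 × 5.00×10¹ × 1.46×10⁷ = 1.17×10⁻¹¹ V²
V_n = √(1.17×10⁻¹¹) = 3.42×10⁻⁶ V = 3.42 µV

3.42 µV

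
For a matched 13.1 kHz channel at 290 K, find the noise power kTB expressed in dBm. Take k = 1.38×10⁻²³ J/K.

−132.8 dBm

P_n = kTB = 1.38×10⁻²³ × 290 × 1.31×10⁴ = 5.24×10⁻¹⁷ W
In dBm: 10 log₁₀(5.24×10⁻¹⁷ / 10⁻³) = −132.8 dBm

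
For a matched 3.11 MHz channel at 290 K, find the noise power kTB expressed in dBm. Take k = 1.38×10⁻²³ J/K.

−109.0 dBm

P_n = kTB = 1.38×10⁻²³ × 290 × 3.11×10⁶ = 1.24×10⁻¹⁴ W
In dBm: 10 log₁₀(1.24×10⁻¹⁴ / 10⁻³) = −109.0 dBm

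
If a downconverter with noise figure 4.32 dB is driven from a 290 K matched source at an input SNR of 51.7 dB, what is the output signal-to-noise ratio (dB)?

47.38 dB

By definition F = SNR_in/SNR_out, so in dB: SNR_out = SNR_in − NF
SNR_out = 51.7 − 4.32 = 47.38 dB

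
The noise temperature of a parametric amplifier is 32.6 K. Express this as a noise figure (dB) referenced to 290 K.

0.463 dB

F = 1 + T_e/T₀ = 1 + 32.6/290 = 1.11241
NF = 10 log₁₀(1.11241) = 0.463 dB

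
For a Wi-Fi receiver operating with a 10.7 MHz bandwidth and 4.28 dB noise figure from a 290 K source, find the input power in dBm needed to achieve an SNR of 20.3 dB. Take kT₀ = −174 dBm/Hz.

Sensitivity = −174 + 10 log₁₀(B) + NF + SNR_min
= −174 + 70.29 + 4.28 + 20.3
= −79.13 dBm → −79.1 dBm

−79.1 dBm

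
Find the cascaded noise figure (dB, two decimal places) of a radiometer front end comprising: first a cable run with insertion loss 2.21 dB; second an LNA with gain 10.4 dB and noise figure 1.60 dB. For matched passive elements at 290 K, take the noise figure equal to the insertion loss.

3.81 dB

Convert to linear (a loss of L dB is a gain of −L dB): F_i = 10^(NF_i/10), G_i = 10^(G_i,dB/10)
  Stage 1: F_1 = 10^(2.21/10) = 1.663, G_1 = 10^(−2.21/10) = 0.6012
  Stage 2: F_2 = 10^(1.60/10) = 1.445, G_2 = 10^(10.4/10) = 10.96
Friis cascade:
  F = 1.663 + (1.445 − 1)/0.6012 = 2.404
NF = 10 log₁₀(2.404) = 3.81 dB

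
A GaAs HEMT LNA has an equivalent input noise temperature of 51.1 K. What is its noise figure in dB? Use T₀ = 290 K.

0.705 dB

F = 1 + T_e/T₀ = 1 + 51.1/290 = 1.17621
NF = 10 log₁₀(1.17621) = 0.705 dB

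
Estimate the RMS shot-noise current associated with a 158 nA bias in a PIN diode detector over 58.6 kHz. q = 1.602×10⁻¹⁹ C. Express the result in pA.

I_n = √(2qI·B)
2qI·B = 2 × 1.602×10⁻¹⁹ × 1.58×10⁻⁷ × 5.86×10⁴ = 2.97×10⁻²¹ A²
I_n = √(2.97×10⁻²¹) = 5.45×10⁻¹¹ A = 54.5 pA

54.5 pA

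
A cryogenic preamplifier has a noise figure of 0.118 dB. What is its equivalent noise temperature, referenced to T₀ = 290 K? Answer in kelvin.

F = 10^(0.118/10) = 1.02754
T_e = (F − 1)·T₀ = (1.02754 − 1) × 290 = 7.99 K

7.99 K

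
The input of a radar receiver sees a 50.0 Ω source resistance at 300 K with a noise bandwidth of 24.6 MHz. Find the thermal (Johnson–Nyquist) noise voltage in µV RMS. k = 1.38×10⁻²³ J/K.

V_n = √(4kTRB)
4kTRB = 4 × 1.38×10⁻²³ × 300 × 5.00×10¹ × 2.46×10⁷ = 2.04×10⁻¹¹ V²
V_n = √(2.04×10⁻¹¹) = 4.51×10⁻⁶ V = 4.51 µV

4.51 µV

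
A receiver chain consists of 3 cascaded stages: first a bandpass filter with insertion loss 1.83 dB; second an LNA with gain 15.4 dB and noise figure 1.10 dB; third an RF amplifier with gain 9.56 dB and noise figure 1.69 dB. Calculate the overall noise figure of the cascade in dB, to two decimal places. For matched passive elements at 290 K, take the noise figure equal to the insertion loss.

2.98 dB

Convert to linear (a loss of L dB is a gain of −L dB): F_i = 10^(NF_i/10), G_i = 10^(G_i,dB/10)
  Stage 1: F_1 = 10^(1.83/10) = 1.524, G_1 = 10^(−1.83/10) = 0.6561
  Stage 2: F_2 = 10^(1.10/10) = 1.288, G_2 = 10^(15.4/10) = 34.67
  Stage 3: F_3 = 10^(1.69/10) = 1.476, G_3 = 10^(9.56/10) = 9.036
Friis cascade:
  F = 1.524 + (1.288 − 1)/0.6561 + (1.476 − 1)/22.75 = 1.984
NF = 10 log₁₀(1.984) = 2.98 dB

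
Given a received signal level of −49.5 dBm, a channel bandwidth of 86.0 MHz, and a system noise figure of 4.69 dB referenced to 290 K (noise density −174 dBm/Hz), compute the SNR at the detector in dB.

40.5 dB

Noise floor: N = −174 + 10 log₁₀(B) + NF
10 log₁₀(8.60×10⁷) = 79.34 dB
N = −174 + 79.34 + 4.69 = −89.97 dBm
SNR = P_sig − N = −49.5 − (−89.97) = 40.47 dB → 40.5 dB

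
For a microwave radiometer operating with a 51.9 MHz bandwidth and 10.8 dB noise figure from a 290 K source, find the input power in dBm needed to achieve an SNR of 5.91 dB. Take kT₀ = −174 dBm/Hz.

−80.1 dBm

Sensitivity = −174 + 10 log₁₀(B) + NF + SNR_min
= −174 + 77.15 + 10.8 + 5.91
= −80.14 dBm → −80.1 dBm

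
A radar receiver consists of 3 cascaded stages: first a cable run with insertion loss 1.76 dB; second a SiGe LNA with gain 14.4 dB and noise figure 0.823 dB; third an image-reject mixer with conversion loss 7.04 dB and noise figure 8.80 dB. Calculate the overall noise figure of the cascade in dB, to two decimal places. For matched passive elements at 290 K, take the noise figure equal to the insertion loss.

3.37 dB

Convert to linear (a loss of L dB is a gain of −L dB): F_i = 10^(NF_i/10), G_i = 10^(G_i,dB/10)
  Stage 1: F_1 = 10^(1.76/10) = 1.500, G_1 = 10^(−1.76/10) = 0.6668
  Stage 2: F_2 = 10^(0.823/10) = 1.209, G_2 = 10^(14.4/10) = 27.54
  Stage 3: F_3 = 10^(8.80/10) = 7.586, G_3 = 10^(−7.04/10) = 0.1977
Friis cascade:
  F = 1.500 + (1.209 − 1)/0.6668 + (7.586 − 1)/18.37 = 2.171
NF = 10 log₁₀(2.171) = 3.37 dB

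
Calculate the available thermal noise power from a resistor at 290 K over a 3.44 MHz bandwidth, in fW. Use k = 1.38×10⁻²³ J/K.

P_n = kTB = 1.38×10⁻²³ × 290 × 3.44×10⁶ = 1.38×10⁻¹⁴ W = 13.8 fW

13.8 fW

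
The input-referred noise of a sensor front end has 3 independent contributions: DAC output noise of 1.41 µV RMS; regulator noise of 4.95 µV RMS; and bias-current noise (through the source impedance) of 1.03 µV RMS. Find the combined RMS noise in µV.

Uncorrelated sources add in power (mean-square): V_tot = √(ΣV_i²)
V_tot = √[(1.41×10⁻⁶)² + (4.95×10⁻⁶)² + (1.03×10⁻⁶)²] = 5.25×10⁻⁶ V = 5.25 µV

5.25 µV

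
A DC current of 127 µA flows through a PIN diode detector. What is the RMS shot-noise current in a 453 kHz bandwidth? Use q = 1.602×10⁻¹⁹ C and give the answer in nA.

4.29 nA

I_n = √(2qI·B)
2qI·B = 2 × 1.602×10⁻¹⁹ × 1.27×10⁻⁴ × 4.53×10⁵ = 1.84×10⁻¹⁷ A²
I_n = √(1.84×10⁻¹⁷) = 4.29×10⁻⁹ A = 4.29 nA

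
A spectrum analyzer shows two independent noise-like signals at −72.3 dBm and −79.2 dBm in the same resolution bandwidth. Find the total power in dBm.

−71.5 dBm

Convert to linear, add, convert back:
P₁ = 5.89×10⁻¹¹ W, P₂ = 1.20×10⁻¹¹ W
P_tot = 7.09×10⁻¹¹ W → 10 log₁₀(P_tot / 10⁻³) = −71.5 dBm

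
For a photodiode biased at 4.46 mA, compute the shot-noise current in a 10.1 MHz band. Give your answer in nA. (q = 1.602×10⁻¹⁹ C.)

I_n = √(2qI·B)
2qI·B = 2 × 1.602×10⁻¹⁹ × 4.46×10⁻³ × 1.01×10⁷ = 1.44×10⁻¹⁴ A²
I_n = √(1.44×10⁻¹⁴) = 1.20×10⁻⁷ A = 120 nA

120 nA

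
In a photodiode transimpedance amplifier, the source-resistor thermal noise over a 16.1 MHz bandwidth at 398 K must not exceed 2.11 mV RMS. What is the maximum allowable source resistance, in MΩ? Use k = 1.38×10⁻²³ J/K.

Johnson–Nyquist: V_n = √(4kTRB) ⇒ R = V_n² / (4kTB)
4kTB = 4 × 1.38×10⁻²³ × 398 × 1.61×10⁷ = 3.54×10⁻¹³
R = (2.11×10⁻³)² / 3.54×10⁻¹³ = 1.26×10⁷ Ω = 12.6 MΩ

12.6 MΩ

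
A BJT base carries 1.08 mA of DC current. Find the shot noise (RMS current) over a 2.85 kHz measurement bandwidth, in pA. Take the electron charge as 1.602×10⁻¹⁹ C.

993 pA

I_n = √(2qI·B)
2qI·B = 2 × 1.602×10⁻¹⁹ × 1.08×10⁻³ × 2.85×10³ = 9.86×10⁻¹⁹ A²
I_n = √(9.86×10⁻¹⁹) = 9.93×10⁻¹⁰ A = 993 pA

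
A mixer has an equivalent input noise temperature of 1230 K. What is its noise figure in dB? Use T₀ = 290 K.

7.19 dB

F = 1 + T_e/T₀ = 1 + 1230/290 = 5.24138
NF = 10 log₁₀(5.24138) = 7.19 dB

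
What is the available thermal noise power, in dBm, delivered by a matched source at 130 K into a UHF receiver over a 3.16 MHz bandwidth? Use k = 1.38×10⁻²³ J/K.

P_n = kTB = 1.38×10⁻²³ × 130 × 3.16×10⁶ = 5.67×10⁻¹⁵ W
In dBm: 10 log₁₀(5.67×10⁻¹⁵ / 10⁻³) = −112.5 dBm

−112.5 dBm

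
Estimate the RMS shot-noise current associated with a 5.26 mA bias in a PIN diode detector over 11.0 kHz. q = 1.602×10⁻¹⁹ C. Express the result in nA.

4.31 nA

I_n = √(2qI·B)
2qI·B = 2 × 1.602×10⁻¹⁹ × 5.26×10⁻³ × 1.10×10⁴ = 1.85×10⁻¹⁷ A²
I_n = √(1.85×10⁻¹⁷) = 4.31×10⁻⁹ A = 4.31 nA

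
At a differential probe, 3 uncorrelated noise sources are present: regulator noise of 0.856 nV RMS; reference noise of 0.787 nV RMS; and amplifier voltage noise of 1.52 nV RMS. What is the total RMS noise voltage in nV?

Uncorrelated sources add in power (mean-square): V_tot = √(ΣV_i²)
V_tot = √[(8.56×10⁻¹⁰)² + (7.87×10⁻¹⁰)² + (1.52×10⁻⁹)²] = 1.91×10⁻⁹ V = 1.91 nV

1.91 nV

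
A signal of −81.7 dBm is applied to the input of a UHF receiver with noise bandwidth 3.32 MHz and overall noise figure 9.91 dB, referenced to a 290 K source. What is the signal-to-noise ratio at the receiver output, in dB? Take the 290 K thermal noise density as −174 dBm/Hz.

Noise floor: N = −174 + 10 log₁₀(B) + NF
10 log₁₀(3.32×10⁶) = 65.21 dB
N = −174 + 65.21 + 9.91 = −98.88 dBm
SNR = P_sig − N = −81.7 − (−98.88) = 17.18 dB → 17.2 dB

17.2 dB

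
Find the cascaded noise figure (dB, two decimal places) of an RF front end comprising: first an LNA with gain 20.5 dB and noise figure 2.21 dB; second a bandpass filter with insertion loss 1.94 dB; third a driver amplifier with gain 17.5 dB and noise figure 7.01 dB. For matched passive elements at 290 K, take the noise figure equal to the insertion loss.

2.37 dB

Convert to linear (a loss of L dB is a gain of −L dB): F_i = 10^(NF_i/10), G_i = 10^(G_i,dB/10)
  Stage 1: F_1 = 10^(2.21/10) = 1.663, G_1 = 10^(20.5/10) = 112.2
  Stage 2: F_2 = 10^(1.94/10) = 1.563, G_2 = 10^(−1.94/10) = 0.6397
  Stage 3: F_3 = 10^(7.01/10) = 5.023, G_3 = 10^(17.5/10) = 56.23
Friis cascade:
  F = 1.663 + (1.563 − 1)/112.2 + (5.023 − 1)/71.78 = 1.724
NF = 10 log₁₀(1.724) = 2.37 dB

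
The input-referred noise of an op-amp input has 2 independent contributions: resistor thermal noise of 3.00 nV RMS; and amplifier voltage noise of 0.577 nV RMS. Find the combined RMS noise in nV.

Uncorrelated sources add in power (mean-square): V_tot = √(ΣV_i²)
V_tot = √[(3.00×10⁻⁹)² + (5.77×10⁻¹⁰)²] = 3.05×10⁻⁹ V = 3.05 nV

3.05 nV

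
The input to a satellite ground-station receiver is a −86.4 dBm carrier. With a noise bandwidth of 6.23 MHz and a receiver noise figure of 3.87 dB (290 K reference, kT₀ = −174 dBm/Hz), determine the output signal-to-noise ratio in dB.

15.8 dB

Noise floor: N = −174 + 10 log₁₀(B) + NF
10 log₁₀(6.23×10⁶) = 67.94 dB
N = −174 + 67.94 + 3.87 = −102.19 dBm
SNR = P_sig − N = −86.4 − (−102.19) = 15.79 dB → 15.8 dB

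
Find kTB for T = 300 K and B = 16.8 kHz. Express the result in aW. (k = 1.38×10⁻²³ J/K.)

69.6 aW

P_n = kTB = 1.38×10⁻²³ × 300 × 1.68×10⁴ = 6.96×10⁻¹⁷ W = 69.6 aW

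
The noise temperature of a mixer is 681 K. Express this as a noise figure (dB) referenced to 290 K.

F = 1 + T_e/T₀ = 1 + 681/290 = 3.34828
NF = 10 log₁₀(3.34828) = 5.25 dB

5.25 dB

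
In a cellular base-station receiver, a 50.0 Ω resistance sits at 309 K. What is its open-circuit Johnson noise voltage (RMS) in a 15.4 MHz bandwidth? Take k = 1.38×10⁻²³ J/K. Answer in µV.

V_n = √(4kTRB)
4kTRB = 4 × 1.38×10⁻²³ × 309 × 5.00×10¹ × 1.54×10⁷ = 1.31×10⁻¹¹ V²
V_n = √(1.31×10⁻¹¹) = 3.62×10⁻⁶ V = 3.62 µV

3.62 µV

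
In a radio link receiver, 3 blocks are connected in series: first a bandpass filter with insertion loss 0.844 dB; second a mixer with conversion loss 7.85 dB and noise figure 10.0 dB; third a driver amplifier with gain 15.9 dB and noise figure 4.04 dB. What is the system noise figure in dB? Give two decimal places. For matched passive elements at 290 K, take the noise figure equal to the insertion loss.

Convert to linear (a loss of L dB is a gain of −L dB): F_i = 10^(NF_i/10), G_i = 10^(G_i,dB/10)
  Stage 1: F_1 = 10^(0.844/10) = 1.215, G_1 = 10^(−0.844/10) = 0.8234
  Stage 2: F_2 = 10^(10.0/10) = 10.00, G_2 = 10^(−7.85/10) = 0.1641
  Stage 3: F_3 = 10^(4.04/10) = 2.535, G_3 = 10^(15.9/10) = 38.90
Friis cascade:
  F = 1.215 + (10.00 − 1)/0.8234 + (2.535 − 1)/0.1351 = 23.51
NF = 10 log₁₀(23.51) = 13.71 dB

13.71 dB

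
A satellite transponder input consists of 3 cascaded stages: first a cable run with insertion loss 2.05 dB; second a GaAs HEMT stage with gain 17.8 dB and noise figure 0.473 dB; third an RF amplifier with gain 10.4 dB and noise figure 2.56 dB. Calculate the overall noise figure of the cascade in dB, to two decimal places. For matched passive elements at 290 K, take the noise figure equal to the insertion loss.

Convert to linear (a loss of L dB is a gain of −L dB): F_i = 10^(NF_i/10), G_i = 10^(G_i,dB/10)
  Stage 1: F_1 = 10^(2.05/10) = 1.603, G_1 = 10^(−2.05/10) = 0.6237
  Stage 2: F_2 = 10^(0.473/10) = 1.115, G_2 = 10^(17.8/10) = 60.26
  Stage 3: F_3 = 10^(2.56/10) = 1.803, G_3 = 10^(10.4/10) = 10.96
Friis cascade:
  F = 1.603 + (1.115 − 1)/0.6237 + (1.803 − 1)/37.58 = 1.809
NF = 10 log₁₀(1.809) = 2.57 dB

2.57 dB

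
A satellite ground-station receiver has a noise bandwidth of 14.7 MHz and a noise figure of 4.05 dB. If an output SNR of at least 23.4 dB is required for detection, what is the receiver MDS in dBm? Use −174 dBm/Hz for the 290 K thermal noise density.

−74.9 dBm

Sensitivity = −174 + 10 log₁₀(B) + NF + SNR_min
= −174 + 71.67 + 4.05 + 23.4
= −74.88 dBm → −74.9 dBm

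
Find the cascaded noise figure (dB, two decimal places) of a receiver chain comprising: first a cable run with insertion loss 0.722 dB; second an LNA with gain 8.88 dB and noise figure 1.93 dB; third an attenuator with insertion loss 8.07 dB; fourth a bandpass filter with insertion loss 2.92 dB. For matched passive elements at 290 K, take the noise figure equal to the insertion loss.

5.57 dB

Convert to linear (a loss of L dB is a gain of −L dB): F_i = 10^(NF_i/10), G_i = 10^(G_i,dB/10)
  Stage 1: F_1 = 10^(0.722/10) = 1.181, G_1 = 10^(−0.722/10) = 0.8468
  Stage 2: F_2 = 10^(1.93/10) = 1.560, G_2 = 10^(8.88/10) = 7.727
  Stage 3: F_3 = 10^(8.07/10) = 6.412, G_3 = 10^(−8.07/10) = 0.1560
  Stage 4: F_4 = 10^(2.92/10) = 1.959, G_4 = 10^(−2.92/10) = 0.5105
Friis cascade:
  F = 1.181 + (1.560 − 1)/0.8468 + (6.412 − 1)/6.543 + (1.959 − 1)/1.020 = 3.608
NF = 10 log₁₀(3.608) = 5.57 dB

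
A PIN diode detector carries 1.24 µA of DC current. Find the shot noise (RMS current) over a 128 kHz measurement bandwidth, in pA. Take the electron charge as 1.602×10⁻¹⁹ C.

I_n = √(2qI·B)
2qI·B = 2 × 1.602×10⁻¹⁹ × 1.24×10⁻⁶ × 1.28×10⁵ = 5.09×10⁻²⁰ A²
I_n = √(5.09×10⁻²⁰) = 2.26×10⁻¹⁰ A = 226 pA

226 pA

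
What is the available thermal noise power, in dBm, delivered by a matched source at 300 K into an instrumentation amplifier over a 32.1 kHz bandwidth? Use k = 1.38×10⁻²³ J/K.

P_n = kTB = 1.38×10⁻²³ × 300 × 3.21×10⁴ = 1.33×10⁻¹⁶ W
In dBm: 10 log₁₀(1.33×10⁻¹⁶ / 10⁻³) = −128.8 dBm

−128.8 dBm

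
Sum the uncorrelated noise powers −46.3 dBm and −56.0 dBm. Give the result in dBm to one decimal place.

−45.9 dBm

Convert to linear, add, convert back:
P₁ = 2.34×10⁻⁸ W, P₂ = 2.51×10⁻⁹ W
P_tot = 2.60×10⁻⁸ W → 10 log₁₀(P_tot / 10⁻³) = −45.9 dBm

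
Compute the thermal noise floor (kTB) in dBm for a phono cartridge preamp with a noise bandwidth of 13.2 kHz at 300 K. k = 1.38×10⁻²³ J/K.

P_n = kTB = 1.38×10⁻²³ × 300 × 1.32×10⁴ = 5.46×10⁻¹⁷ W
In dBm: 10 log₁₀(5.46×10⁻¹⁷ / 10⁻³) = −132.6 dBm

−132.6 dBm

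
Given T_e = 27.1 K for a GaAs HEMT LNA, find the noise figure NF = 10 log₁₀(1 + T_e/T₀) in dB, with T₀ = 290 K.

0.388 dB

F = 1 + T_e/T₀ = 1 + 27.1/290 = 1.09345
NF = 10 log₁₀(1.09345) = 0.388 dB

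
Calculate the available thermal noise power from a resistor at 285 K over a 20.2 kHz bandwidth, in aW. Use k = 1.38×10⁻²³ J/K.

P_n = kTB = 1.38×10⁻²³ × 285 × 2.02×10⁴ = 7.94×10⁻¹⁷ W = 79.4 aW

79.4 aW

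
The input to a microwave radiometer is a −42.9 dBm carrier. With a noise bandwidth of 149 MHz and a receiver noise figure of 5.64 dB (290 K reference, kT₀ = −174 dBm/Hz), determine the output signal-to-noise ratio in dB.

43.7 dB

Noise floor: N = −174 + 10 log₁₀(B) + NF
10 log₁₀(1.49×10⁸) = 81.73 dB
N = −174 + 81.73 + 5.64 = −86.63 dBm
SNR = P_sig − N = −42.9 − (−86.63) = 43.73 dB → 43.7 dB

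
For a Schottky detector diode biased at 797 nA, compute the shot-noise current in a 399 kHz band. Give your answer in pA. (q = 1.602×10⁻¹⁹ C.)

319 pA

I_n = √(2qI·B)
2qI·B = 2 × 1.602×10⁻¹⁹ × 7.97×10⁻⁷ × 3.99×10⁵ = 1.02×10⁻¹⁹ A²
I_n = √(1.02×10⁻¹⁹) = 3.19×10⁻¹⁰ A = 319 pA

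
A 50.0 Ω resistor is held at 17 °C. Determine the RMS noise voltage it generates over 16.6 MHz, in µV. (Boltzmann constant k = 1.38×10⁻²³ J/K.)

3.65 µV

T = 17 °C + 273.15 = 290.15 K
V_n = √(4kTRB)
4kTRB = 4 × 1.38×10⁻²³ × 290.15 × 5.00×10¹ × 1.66×10⁷ = 1.33×10⁻¹¹ V²
V_n = √(1.33×10⁻¹¹) = 3.65×10⁻⁶ V = 3.65 µV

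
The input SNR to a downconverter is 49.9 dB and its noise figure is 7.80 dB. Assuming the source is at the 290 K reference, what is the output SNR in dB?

42.10 dB

By definition F = SNR_in/SNR_out, so in dB: SNR_out = SNR_in − NF
SNR_out = 49.9 − 7.80 = 42.10 dB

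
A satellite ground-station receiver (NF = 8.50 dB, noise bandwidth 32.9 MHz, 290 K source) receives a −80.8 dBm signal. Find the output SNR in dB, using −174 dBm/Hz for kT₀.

9.5 dB

Noise floor: N = −174 + 10 log₁₀(B) + NF
10 log₁₀(3.29×10⁷) = 75.17 dB
N = −174 + 75.17 + 8.50 = −90.33 dBm
SNR = P_sig − N = −80.8 − (−90.33) = 9.53 dB → 9.5 dB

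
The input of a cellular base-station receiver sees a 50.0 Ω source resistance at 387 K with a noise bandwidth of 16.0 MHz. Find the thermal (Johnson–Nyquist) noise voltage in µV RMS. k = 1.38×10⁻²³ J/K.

V_n = √(4kTRB)
4kTRB = 4 × 1.38×10⁻²³ × 387 × 5.00×10¹ × 1.60×10⁷ = 1.71×10⁻¹¹ V²
V_n = √(1.71×10⁻¹¹) = 4.13×10⁻⁶ V = 4.13 µV

4.13 µV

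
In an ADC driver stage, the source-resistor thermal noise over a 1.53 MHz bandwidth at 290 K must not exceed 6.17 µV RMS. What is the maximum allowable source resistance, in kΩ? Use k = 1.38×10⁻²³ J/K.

1.55 kΩ

Johnson–Nyquist: V_n = √(4kTRB) ⇒ R = V_n² / (4kTB)
4kTB = 4 × 1.38×10⁻²³ × 290 × 1.53×10⁶ = 2.45×10⁻¹⁴
R = (6.17×10⁻⁶)² / 2.45×10⁻¹⁴ = 1.55×10³ Ω = 1.55 kΩ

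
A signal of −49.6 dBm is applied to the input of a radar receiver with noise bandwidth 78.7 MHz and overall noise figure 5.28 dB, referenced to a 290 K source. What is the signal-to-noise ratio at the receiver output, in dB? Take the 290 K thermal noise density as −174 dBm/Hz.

Noise floor: N = −174 + 10 log₁₀(B) + NF
10 log₁₀(7.87×10⁷) = 78.96 dB
N = −174 + 78.96 + 5.28 = −89.76 dBm
SNR = P_sig − N = −49.6 − (−89.76) = 40.16 dB → 40.2 dB

40.2 dB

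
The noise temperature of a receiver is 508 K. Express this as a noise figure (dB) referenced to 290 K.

F = 1 + T_e/T₀ = 1 + 508/290 = 2.75172
NF = 10 log₁₀(2.75172) = 4.40 dB

4.40 dB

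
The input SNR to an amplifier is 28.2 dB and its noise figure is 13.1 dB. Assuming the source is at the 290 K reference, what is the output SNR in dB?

By definition F = SNR_in/SNR_out, so in dB: SNR_out = SNR_in − NF
SNR_out = 28.2 − 13.1 = 15.1 dB

15.1 dB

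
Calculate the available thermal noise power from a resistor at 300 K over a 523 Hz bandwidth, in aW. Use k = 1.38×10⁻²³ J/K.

P_n = kTB = 1.38×10⁻²³ × 300 × 5.23×10² = 2.17×10⁻¹⁸ W = 2.17 aW

2.17 aW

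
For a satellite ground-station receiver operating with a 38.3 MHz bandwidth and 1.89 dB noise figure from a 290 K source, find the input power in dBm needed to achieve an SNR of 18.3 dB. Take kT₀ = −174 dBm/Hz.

−78.0 dBm

Sensitivity = −174 + 10 log₁₀(B) + NF + SNR_min
= −174 + 75.83 + 1.89 + 18.3
= −77.98 dBm → −78.0 dBm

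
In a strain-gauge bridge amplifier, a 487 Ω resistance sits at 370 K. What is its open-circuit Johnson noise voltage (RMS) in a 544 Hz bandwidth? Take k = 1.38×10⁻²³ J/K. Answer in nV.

73.6 nV

V_n = √(4kTRB)
4kTRB = 4 × 1.38×10⁻²³ × 370 × 4.87×10² × 5.44×10² = 5.41×10⁻¹⁵ V²
V_n = √(5.41×10⁻¹⁵) = 7.36×10⁻⁸ V = 73.6 nV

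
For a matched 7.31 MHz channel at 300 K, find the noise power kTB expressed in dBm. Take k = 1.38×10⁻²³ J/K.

−105.2 dBm

P_n = kTB = 1.38×10⁻²³ × 300 × 7.31×10⁶ = 3.03×10⁻¹⁴ W
In dBm: 10 log₁₀(3.03×10⁻¹⁴ / 10⁻³) = −105.2 dBm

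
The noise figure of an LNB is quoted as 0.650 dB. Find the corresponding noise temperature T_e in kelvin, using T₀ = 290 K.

F = 10^(0.650/10) = 1.16145
T_e = (F − 1)·T₀ = (1.16145 − 1) × 290 = 46.8 K

46.8 K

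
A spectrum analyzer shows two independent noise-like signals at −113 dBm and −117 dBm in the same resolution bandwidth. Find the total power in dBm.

Convert to linear, add, convert back:
P₁ = 5.01×10⁻¹⁵ W, P₂ = 2.00×10⁻¹⁵ W
P_tot = 7.01×10⁻¹⁵ W → 10 log₁₀(P_tot / 10⁻³) = −111.5 dBm

−111.5 dBm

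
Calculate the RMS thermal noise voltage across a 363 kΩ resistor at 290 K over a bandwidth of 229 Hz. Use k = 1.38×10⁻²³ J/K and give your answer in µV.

1.15 µV

V_n = √(4kTRB)
4kTRB = 4 × 1.38×10⁻²³ × 290 × 3.63×10⁵ × 2.29×10² = 1.33×10⁻¹² V²
V_n = √(1.33×10⁻¹²) = 1.15×10⁻⁶ V = 1.15 µV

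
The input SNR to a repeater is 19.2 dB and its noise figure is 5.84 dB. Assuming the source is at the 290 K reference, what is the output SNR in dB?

By definition F = SNR_in/SNR_out, so in dB: SNR_out = SNR_in − NF
SNR_out = 19.2 − 5.84 = 13.36 dB

13.36 dB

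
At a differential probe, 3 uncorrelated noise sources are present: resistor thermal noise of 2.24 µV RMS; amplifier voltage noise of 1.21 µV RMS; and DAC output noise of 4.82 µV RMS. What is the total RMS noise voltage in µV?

Uncorrelated sources add in power (mean-square): V_tot = √(ΣV_i²)
V_tot = √[(2.24×10⁻⁶)² + (1.21×10⁻⁶)² + (4.82×10⁻⁶)²] = 5.45×10⁻⁶ V = 5.45 µV

5.45 µV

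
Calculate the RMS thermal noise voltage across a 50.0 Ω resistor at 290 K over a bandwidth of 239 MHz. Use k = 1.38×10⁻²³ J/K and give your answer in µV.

13.8 µV

V_n = √(4kTRB)
4kTRB = 4 × 1.38×10⁻²³ × 290 × 5.00×10¹ × 2.39×10⁸ = 1.91×10⁻¹⁰ V²
V_n = √(1.91×10⁻¹⁰) = 1.38×10⁻⁵ V = 13.8 µV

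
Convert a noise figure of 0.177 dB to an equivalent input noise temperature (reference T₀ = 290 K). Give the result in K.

12.1 K

F = 10^(0.177/10) = 1.0416
T_e = (F − 1)·T₀ = (1.0416 − 1) × 290 = 12.1 K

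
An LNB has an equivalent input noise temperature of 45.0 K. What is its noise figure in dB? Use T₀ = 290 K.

F = 1 + T_e/T₀ = 1 + 45.0/290 = 1.15517
NF = 10 log₁₀(1.15517) = 0.626 dB

0.626 dB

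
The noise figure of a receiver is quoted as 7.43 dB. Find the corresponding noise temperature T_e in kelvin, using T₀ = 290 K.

F = 10^(7.43/10) = 5.5335
T_e = (F − 1)·T₀ = (5.5335 − 1) × 290 = 1315 K

1315 K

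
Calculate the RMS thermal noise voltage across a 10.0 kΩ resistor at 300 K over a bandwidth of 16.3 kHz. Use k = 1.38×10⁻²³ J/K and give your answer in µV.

1.64 µV

V_n = √(4kTRB)
4kTRB = 4 × 1.38×10⁻²³ × 300 × 1.00×10⁴ × 1.63×10⁴ = 2.70×10⁻¹² V²
V_n = √(2.70×10⁻¹²) = 1.64×10⁻⁶ V = 1.64 µV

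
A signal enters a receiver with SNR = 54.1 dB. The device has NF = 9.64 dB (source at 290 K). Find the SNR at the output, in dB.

By definition F = SNR_in/SNR_out, so in dB: SNR_out = SNR_in − NF
SNR_out = 54.1 − 9.64 = 44.46 dB

44.46 dB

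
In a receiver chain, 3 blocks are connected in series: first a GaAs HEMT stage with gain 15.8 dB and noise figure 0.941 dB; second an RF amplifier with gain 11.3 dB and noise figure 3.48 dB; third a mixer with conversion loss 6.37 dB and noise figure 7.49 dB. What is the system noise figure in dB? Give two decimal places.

1.08 dB

Convert to linear (a loss of L dB is a gain of −L dB): F_i = 10^(NF_i/10), G_i = 10^(G_i,dB/10)
  Stage 1: F_1 = 10^(0.941/10) = 1.242, G_1 = 10^(15.8/10) = 38.02
  Stage 2: F_2 = 10^(3.48/10) = 2.228, G_2 = 10^(11.3/10) = 13.49
  Stage 3: F_3 = 10^(7.49/10) = 5.610, G_3 = 10^(−6.37/10) = 0.2307
Friis cascade:
  F = 1.242 + (2.228 − 1)/38.02 + (5.610 − 1)/512.9 = 1.283
NF = 10 log₁₀(1.283) = 1.08 dB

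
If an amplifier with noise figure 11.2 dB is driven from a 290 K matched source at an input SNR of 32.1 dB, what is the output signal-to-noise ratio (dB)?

By definition F = SNR_in/SNR_out, so in dB: SNR_out = SNR_in − NF
SNR_out = 32.1 − 11.2 = 20.9 dB

20.9 dB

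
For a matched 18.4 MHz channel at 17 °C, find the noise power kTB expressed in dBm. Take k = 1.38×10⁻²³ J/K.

T = 17 °C + 273.15 = 290.15 K
P_n = kTB = 1.38×10⁻²³ × 290.15 × 1.84×10⁷ = 7.37×10⁻¹⁴ W
In dBm: 10 log₁₀(7.37×10⁻¹⁴ / 10⁻³) = −101.3 dBm

−101.3 dBm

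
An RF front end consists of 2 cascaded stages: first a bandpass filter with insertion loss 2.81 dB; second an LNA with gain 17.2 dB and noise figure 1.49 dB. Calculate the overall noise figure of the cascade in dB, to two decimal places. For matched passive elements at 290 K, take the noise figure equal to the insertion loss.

Convert to linear (a loss of L dB is a gain of −L dB): F_i = 10^(NF_i/10), G_i = 10^(G_i,dB/10)
  Stage 1: F_1 = 10^(2.81/10) = 1.910, G_1 = 10^(−2.81/10) = 0.5236
  Stage 2: F_2 = 10^(1.49/10) = 1.409, G_2 = 10^(17.2/10) = 52.48
Friis cascade:
  F = 1.910 + (1.409 − 1)/0.5236 = 2.692
NF = 10 log₁₀(2.692) = 4.30 dB

4.30 dB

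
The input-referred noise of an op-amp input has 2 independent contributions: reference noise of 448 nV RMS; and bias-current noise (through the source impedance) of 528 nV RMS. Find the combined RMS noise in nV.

Uncorrelated sources add in power (mean-square): V_tot = √(ΣV_i²)
V_tot = √[(4.48×10⁻⁷)² + (5.28×10⁻⁷)²] = 6.92×10⁻⁷ V = 692 nV

692 nV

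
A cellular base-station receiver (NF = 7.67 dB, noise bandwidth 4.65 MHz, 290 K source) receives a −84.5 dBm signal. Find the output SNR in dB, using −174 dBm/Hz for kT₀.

Noise floor: N = −174 + 10 log₁₀(B) + NF
10 log₁₀(4.65×10⁶) = 66.67 dB
N = −174 + 66.67 + 7.67 = −99.66 dBm
SNR = P_sig − N = −84.5 − (−99.66) = 15.16 dB → 15.2 dB

15.2 dB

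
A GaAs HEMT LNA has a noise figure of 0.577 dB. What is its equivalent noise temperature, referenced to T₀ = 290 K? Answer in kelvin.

41.2 K

F = 10^(0.577/10) = 1.14209
T_e = (F − 1)·T₀ = (1.14209 − 1) × 290 = 41.2 K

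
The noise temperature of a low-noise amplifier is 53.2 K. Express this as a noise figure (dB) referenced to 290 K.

F = 1 + T_e/T₀ = 1 + 53.2/290 = 1.18345
NF = 10 log₁₀(1.18345) = 0.731 dB

0.731 dB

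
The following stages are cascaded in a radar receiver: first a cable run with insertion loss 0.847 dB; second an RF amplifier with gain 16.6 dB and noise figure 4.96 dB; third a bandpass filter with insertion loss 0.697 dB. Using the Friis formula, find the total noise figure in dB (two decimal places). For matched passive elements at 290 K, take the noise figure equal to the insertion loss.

Convert to linear (a loss of L dB is a gain of −L dB): F_i = 10^(NF_i/10), G_i = 10^(G_i,dB/10)
  Stage 1: F_1 = 10^(0.847/10) = 1.215, G_1 = 10^(−0.847/10) = 0.8228
  Stage 2: F_2 = 10^(4.96/10) = 3.133, G_2 = 10^(16.6/10) = 45.71
  Stage 3: F_3 = 10^(0.697/10) = 1.174, G_3 = 10^(−0.697/10) = 0.8517
Friis cascade:
  F = 1.215 + (3.133 − 1)/0.8228 + (1.174 − 1)/37.61 = 3.813
NF = 10 log₁₀(3.813) = 5.81 dB

5.81 dB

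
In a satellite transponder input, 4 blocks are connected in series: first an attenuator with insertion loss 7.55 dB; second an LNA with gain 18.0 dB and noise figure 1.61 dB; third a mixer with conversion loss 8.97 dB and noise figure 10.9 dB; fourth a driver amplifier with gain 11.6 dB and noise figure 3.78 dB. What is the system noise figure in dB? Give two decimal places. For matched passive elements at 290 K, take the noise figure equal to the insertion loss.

Convert to linear (a loss of L dB is a gain of −L dB): F_i = 10^(NF_i/10), G_i = 10^(G_i,dB/10)
  Stage 1: F_1 = 10^(7.55/10) = 5.689, G_1 = 10^(−7.55/10) = 0.1758
  Stage 2: F_2 = 10^(1.61/10) = 1.449, G_2 = 10^(18.0/10) = 63.10
  Stage 3: F_3 = 10^(10.9/10) = 12.30, G_3 = 10^(−8.97/10) = 0.1268
  Stage 4: F_4 = 10^(3.78/10) = 2.388, G_4 = 10^(11.6/10) = 14.45
Friis cascade:
  F = 5.689 + (1.449 − 1)/0.1758 + (12.30 − 1)/11.09 + (2.388 − 1)/1.406 = 10.25
NF = 10 log₁₀(10.25) = 10.11 dB

10.11 dB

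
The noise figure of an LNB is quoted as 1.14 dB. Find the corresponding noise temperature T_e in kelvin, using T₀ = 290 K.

87.0 K

F = 10^(1.14/10) = 1.30017
T_e = (F − 1)·T₀ = (1.30017 − 1) × 290 = 87.0 K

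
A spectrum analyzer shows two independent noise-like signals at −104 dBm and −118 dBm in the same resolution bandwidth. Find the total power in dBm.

−103.8 dBm

Convert to linear, add, convert back:
P₁ = 3.98×10⁻¹⁴ W, P₂ = 1.58×10⁻¹⁵ W
P_tot = 4.14×10⁻¹⁴ W → 10 log₁₀(P_tot / 10⁻³) = −103.8 dBm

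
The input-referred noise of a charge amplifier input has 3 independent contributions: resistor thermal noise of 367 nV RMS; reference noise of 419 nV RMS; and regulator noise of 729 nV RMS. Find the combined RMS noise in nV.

Uncorrelated sources add in power (mean-square): V_tot = √(ΣV_i²)
V_tot = √[(3.67×10⁻⁷)² + (4.19×10⁻⁷)² + (7.29×10⁻⁷)²] = 9.17×10⁻⁷ V = 917 nV

917 nV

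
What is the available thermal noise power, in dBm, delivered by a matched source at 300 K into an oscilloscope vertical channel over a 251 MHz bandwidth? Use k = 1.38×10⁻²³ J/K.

−89.8 dBm

P_n = kTB = 1.38×10⁻²³ × 300 × 2.51×10⁸ = 1.04×10⁻¹² W
In dBm: 10 log₁₀(1.04×10⁻¹² / 10⁻³) = −89.8 dBm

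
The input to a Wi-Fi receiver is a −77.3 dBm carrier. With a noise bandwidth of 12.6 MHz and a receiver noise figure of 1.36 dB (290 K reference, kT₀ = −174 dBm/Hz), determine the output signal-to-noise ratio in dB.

Noise floor: N = −174 + 10 log₁₀(B) + NF
10 log₁₀(1.26×10⁷) = 71 dB
N = −174 + 71 + 1.36 = −101.64 dBm
SNR = P_sig − N = −77.3 − (−101.64) = 24.34 dB → 24.3 dB

24.3 dB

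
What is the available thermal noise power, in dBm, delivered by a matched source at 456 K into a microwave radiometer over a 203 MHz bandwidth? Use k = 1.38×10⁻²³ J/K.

−88.9 dBm

P_n = kTB = 1.38×10⁻²³ × 456 × 2.03×10⁸ = 1.28×10⁻¹² W
In dBm: 10 log₁₀(1.28×10⁻¹² / 10⁻³) = −88.9 dBm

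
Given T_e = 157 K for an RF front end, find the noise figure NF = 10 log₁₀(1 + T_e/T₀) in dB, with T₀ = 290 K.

1.88 dB

F = 1 + T_e/T₀ = 1 + 157/290 = 1.54138
NF = 10 log₁₀(1.54138) = 1.88 dB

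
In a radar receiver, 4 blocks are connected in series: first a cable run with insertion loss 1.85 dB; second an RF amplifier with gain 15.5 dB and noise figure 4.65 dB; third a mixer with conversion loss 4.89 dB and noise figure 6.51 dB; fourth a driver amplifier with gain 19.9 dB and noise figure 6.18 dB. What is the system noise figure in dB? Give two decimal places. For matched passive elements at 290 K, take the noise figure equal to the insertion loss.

7.02 dB

Convert to linear (a loss of L dB is a gain of −L dB): F_i = 10^(NF_i/10), G_i = 10^(G_i,dB/10)
  Stage 1: F_1 = 10^(1.85/10) = 1.531, G_1 = 10^(−1.85/10) = 0.6531
  Stage 2: F_2 = 10^(4.65/10) = 2.917, G_2 = 10^(15.5/10) = 35.48
  Stage 3: F_3 = 10^(6.51/10) = 4.477, G_3 = 10^(−4.89/10) = 0.3243
  Stage 4: F_4 = 10^(6.18/10) = 4.150, G_4 = 10^(19.9/10) = 97.72
Friis cascade:
  F = 1.531 + (2.917 − 1)/0.6531 + (4.477 − 1)/23.17 + (4.150 − 1)/7.516 = 5.036
NF = 10 log₁₀(5.036) = 7.02 dB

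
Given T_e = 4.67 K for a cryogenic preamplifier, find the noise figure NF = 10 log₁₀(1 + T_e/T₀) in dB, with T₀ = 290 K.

F = 1 + T_e/T₀ = 1 + 4.67/290 = 1.0161
NF = 10 log₁₀(1.0161) = 0.069 dB

0.069 dB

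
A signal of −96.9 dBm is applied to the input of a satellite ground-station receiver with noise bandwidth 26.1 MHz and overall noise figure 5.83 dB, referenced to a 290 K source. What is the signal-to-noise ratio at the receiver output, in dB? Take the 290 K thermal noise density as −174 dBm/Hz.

−2.9 dB

Noise floor: N = −174 + 10 log₁₀(B) + NF
10 log₁₀(2.61×10⁷) = 74.17 dB
N = −174 + 74.17 + 5.83 = −94.00 dBm
SNR = P_sig − N = −96.9 − (−94.00) = −2.90 dB → −2.9 dB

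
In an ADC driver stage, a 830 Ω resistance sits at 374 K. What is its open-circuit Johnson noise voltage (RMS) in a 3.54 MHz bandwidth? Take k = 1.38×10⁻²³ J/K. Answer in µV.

V_n = √(4kTRB)
4kTRB = 4 × 1.38×10⁻²³ × 374 × 8.30×10² × 3.54×10⁶ = 6.07×10⁻¹¹ V²
V_n = √(6.07×10⁻¹¹) = 7.79×10⁻⁶ V = 7.79 µV

7.79 µV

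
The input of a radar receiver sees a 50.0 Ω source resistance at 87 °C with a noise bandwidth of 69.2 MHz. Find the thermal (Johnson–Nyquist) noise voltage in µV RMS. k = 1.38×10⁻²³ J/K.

T = 87 °C + 273.15 = 360.15 K
V_n = √(4kTRB)
4kTRB = 4 × 1.38×10⁻²³ × 360.15 × 5.00×10¹ × 6.92×10⁷ = 6.88×10⁻¹¹ V²
V_n = √(6.88×10⁻¹¹) = 8.29×10⁻⁶ V = 8.29 µV

8.29 µV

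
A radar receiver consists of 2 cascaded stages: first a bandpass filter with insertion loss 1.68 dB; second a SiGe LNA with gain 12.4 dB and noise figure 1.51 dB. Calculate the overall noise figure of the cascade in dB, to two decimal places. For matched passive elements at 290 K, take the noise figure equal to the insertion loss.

3.19 dB

Convert to linear (a loss of L dB is a gain of −L dB): F_i = 10^(NF_i/10), G_i = 10^(G_i,dB/10)
  Stage 1: F_1 = 10^(1.68/10) = 1.472, G_1 = 10^(−1.68/10) = 0.6792
  Stage 2: F_2 = 10^(1.51/10) = 1.416, G_2 = 10^(12.4/10) = 17.38
Friis cascade:
  F = 1.472 + (1.416 − 1)/0.6792 = 2.084
NF = 10 log₁₀(2.084) = 3.19 dB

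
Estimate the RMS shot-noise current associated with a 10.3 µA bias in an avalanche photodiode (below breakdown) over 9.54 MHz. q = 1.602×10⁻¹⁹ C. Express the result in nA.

5.61 nA

I_n = √(2qI·B)
2qI·B = 2 × 1.602×10⁻¹⁹ × 1.03×10⁻⁵ × 9.54×10⁶ = 3.15×10⁻¹⁷ A²
I_n = √(3.15×10⁻¹⁷) = 5.61×10⁻⁹ A = 5.61 nA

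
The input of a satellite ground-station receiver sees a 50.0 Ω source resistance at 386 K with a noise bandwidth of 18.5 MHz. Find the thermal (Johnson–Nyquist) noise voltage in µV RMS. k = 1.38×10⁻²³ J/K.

4.44 µV

V_n = √(4kTRB)
4kTRB = 4 × 1.38×10⁻²³ × 386 × 5.00×10¹ × 1.85×10⁷ = 1.97×10⁻¹¹ V²
V_n = √(1.97×10⁻¹¹) = 4.44×10⁻⁶ V = 4.44 µV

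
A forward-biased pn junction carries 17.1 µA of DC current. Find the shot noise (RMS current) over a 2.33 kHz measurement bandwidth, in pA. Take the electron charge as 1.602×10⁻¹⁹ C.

I_n = √(2qI·B)
2qI·B = 2 × 1.602×10⁻¹⁹ × 1.71×10⁻⁵ × 2.33×10³ = 1.28×10⁻²⁰ A²
I_n = √(1.28×10⁻²⁰) = 1.13×10⁻¹⁰ A = 113 pA

113 pA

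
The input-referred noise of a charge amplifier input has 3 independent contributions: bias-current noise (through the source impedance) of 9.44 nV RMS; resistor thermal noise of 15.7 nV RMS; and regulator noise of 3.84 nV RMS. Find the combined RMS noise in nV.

18.7 nV

Uncorrelated sources add in power (mean-square): V_tot = √(ΣV_i²)
V_tot = √[(9.44×10⁻⁹)² + (1.57×10⁻⁸)² + (3.84×10⁻⁹)²] = 1.87×10⁻⁸ V = 18.7 nV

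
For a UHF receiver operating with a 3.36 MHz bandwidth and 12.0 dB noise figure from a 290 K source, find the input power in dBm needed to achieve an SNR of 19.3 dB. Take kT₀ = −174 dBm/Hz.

−77.4 dBm

Sensitivity = −174 + 10 log₁₀(B) + NF + SNR_min
= −174 + 65.26 + 12.0 + 19.3
= −77.44 dBm → −77.4 dBm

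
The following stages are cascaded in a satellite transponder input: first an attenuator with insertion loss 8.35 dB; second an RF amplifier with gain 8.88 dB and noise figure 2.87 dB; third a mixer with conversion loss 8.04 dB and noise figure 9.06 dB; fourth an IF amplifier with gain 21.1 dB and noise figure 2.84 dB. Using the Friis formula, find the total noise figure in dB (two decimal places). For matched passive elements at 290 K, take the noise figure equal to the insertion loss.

Convert to linear (a loss of L dB is a gain of −L dB): F_i = 10^(NF_i/10), G_i = 10^(G_i,dB/10)
  Stage 1: F_1 = 10^(8.35/10) = 6.839, G_1 = 10^(−8.35/10) = 0.1462
  Stage 2: F_2 = 10^(2.87/10) = 1.936, G_2 = 10^(8.88/10) = 7.727
  Stage 3: F_3 = 10^(9.06/10) = 8.054, G_3 = 10^(−8.04/10) = 0.1570
  Stage 4: F_4 = 10^(2.84/10) = 1.923, G_4 = 10^(21.1/10) = 128.8
Friis cascade:
  F = 6.839 + (1.936 − 1)/0.1462 + (8.054 − 1)/1.130 + (1.923 − 1)/0.1774 = 24.69
NF = 10 log₁₀(24.69) = 13.93 dB

13.93 dB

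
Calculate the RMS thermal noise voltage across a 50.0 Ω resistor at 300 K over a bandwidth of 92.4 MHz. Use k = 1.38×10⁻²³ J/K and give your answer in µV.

V_n = √(4kTRB)
4kTRB = 4 × 1.38×10⁻²³ × 300 × 5.00×10¹ × 9.24×10⁷ = 7.65×10⁻¹¹ V²
V_n = √(7.65×10⁻¹¹) = 8.75×10⁻⁶ V = 8.75 µV

8.75 µV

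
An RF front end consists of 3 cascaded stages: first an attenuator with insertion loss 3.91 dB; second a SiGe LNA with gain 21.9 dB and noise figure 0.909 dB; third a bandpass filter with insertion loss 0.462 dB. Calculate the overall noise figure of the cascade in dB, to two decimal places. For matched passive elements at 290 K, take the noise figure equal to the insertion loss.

4.82 dB

Convert to linear (a loss of L dB is a gain of −L dB): F_i = 10^(NF_i/10), G_i = 10^(G_i,dB/10)
  Stage 1: F_1 = 10^(3.91/10) = 2.460, G_1 = 10^(−3.91/10) = 0.4064
  Stage 2: F_2 = 10^(0.909/10) = 1.233, G_2 = 10^(21.9/10) = 154.9
  Stage 3: F_3 = 10^(0.462/10) = 1.112, G_3 = 10^(−0.462/10) = 0.8991
Friis cascade:
  F = 2.460 + (1.233 − 1)/0.4064 + (1.112 − 1)/62.95 = 3.035
NF = 10 log₁₀(3.035) = 4.82 dB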